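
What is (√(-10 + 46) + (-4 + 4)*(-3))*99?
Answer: 594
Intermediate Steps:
(√(-10 + 46) + (-4 + 4)*(-3))*99 = (√36 + 0*(-3))*99 = (6 + 0)*99 = 6*99 = 594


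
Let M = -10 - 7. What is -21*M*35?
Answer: 12495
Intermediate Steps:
M = -17
-21*M*35 = -21*(-17)*35 = 357*35 = 12495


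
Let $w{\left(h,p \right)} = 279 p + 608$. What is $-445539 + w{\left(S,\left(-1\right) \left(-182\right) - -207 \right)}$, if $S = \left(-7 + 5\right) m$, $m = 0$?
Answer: $-336400$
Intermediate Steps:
$S = 0$ ($S = \left(-7 + 5\right) 0 = \left(-2\right) 0 = 0$)
$w{\left(h,p \right)} = 608 + 279 p$
$-445539 + w{\left(S,\left(-1\right) \left(-182\right) - -207 \right)} = -445539 + \left(608 + 279 \left(\left(-1\right) \left(-182\right) - -207\right)\right) = -445539 + \left(608 + 279 \left(182 + 207\right)\right) = -445539 + \left(608 + 279 \cdot 389\right) = -445539 + \left(608 + 108531\right) = -445539 + 109139 = -336400$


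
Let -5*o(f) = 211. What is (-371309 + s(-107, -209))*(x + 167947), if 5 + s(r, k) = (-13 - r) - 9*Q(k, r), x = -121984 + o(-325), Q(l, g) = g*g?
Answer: -108892222644/5 ≈ -2.1778e+10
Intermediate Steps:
o(f) = -211/5 (o(f) = -1/5*211 = -211/5)
Q(l, g) = g**2
x = -610131/5 (x = -121984 - 211/5 = -610131/5 ≈ -1.2203e+5)
s(r, k) = -18 - r - 9*r**2 (s(r, k) = -5 + ((-13 - r) - 9*r**2) = -5 + (-13 - r - 9*r**2) = -18 - r - 9*r**2)
(-371309 + s(-107, -209))*(x + 167947) = (-371309 + (-18 - 1*(-107) - 9*(-107)**2))*(-610131/5 + 167947) = (-371309 + (-18 + 107 - 9*11449))*(229604/5) = (-371309 + (-18 + 107 - 103041))*(229604/5) = (-371309 - 102952)*(229604/5) = -474261*229604/5 = -108892222644/5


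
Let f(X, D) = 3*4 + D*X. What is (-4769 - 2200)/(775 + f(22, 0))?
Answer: -6969/787 ≈ -8.8551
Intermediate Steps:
f(X, D) = 12 + D*X
(-4769 - 2200)/(775 + f(22, 0)) = (-4769 - 2200)/(775 + (12 + 0*22)) = -6969/(775 + (12 + 0)) = -6969/(775 + 12) = -6969/787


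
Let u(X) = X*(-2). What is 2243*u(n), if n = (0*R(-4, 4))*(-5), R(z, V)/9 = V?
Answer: 0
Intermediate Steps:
R(z, V) = 9*V
n = 0 (n = (0*(9*4))*(-5) = (0*36)*(-5) = 0*(-5) = 0)
u(X) = -2*X
2243*u(n) = 2243*(-2*0) = 2243*0 = 0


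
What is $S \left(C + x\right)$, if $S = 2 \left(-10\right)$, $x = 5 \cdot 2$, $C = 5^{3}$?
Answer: $-2700$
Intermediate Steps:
$C = 125$
$x = 10$
$S = -20$
$S \left(C + x\right) = - 20 \left(125 + 10\right) = \left(-20\right) 135 = -2700$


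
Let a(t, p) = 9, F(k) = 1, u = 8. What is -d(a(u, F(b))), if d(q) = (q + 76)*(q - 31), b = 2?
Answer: 1870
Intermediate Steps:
d(q) = (-31 + q)*(76 + q) (d(q) = (76 + q)*(-31 + q) = (-31 + q)*(76 + q))
-d(a(u, F(b))) = -(-2356 + 9² + 45*9) = -(-2356 + 81 + 405) = -1*(-1870) = 1870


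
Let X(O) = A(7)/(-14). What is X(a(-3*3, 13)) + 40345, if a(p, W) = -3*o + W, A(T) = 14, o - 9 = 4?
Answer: 40344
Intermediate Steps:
o = 13 (o = 9 + 4 = 13)
a(p, W) = -39 + W (a(p, W) = -3*13 + W = -39 + W)
X(O) = -1 (X(O) = 14/(-14) = 14*(-1/14) = -1)
X(a(-3*3, 13)) + 40345 = -1 + 40345 = 40344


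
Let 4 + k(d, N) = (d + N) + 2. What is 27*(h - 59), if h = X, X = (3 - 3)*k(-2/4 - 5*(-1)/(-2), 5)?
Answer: -1593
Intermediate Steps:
k(d, N) = -2 + N + d (k(d, N) = -4 + ((d + N) + 2) = -4 + ((N + d) + 2) = -4 + (2 + N + d) = -2 + N + d)
X = 0 (X = (3 - 3)*(-2 + 5 + (-2/4 - 5*(-1)/(-2))) = 0*(-2 + 5 + (-2*¼ + 5*(-½))) = 0*(-2 + 5 + (-½ - 5/2)) = 0*(-2 + 5 - 3) = 0*0 = 0)
h = 0
27*(h - 59) = 27*(0 - 59) = 27*(-59) = -1593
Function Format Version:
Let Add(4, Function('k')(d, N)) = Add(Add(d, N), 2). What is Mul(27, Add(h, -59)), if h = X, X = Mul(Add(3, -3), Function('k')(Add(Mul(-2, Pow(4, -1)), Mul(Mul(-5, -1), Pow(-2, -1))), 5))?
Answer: -1593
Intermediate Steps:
Function('k')(d, N) = Add(-2, N, d) (Function('k')(d, N) = Add(-4, Add(Add(d, N), 2)) = Add(-4, Add(Add(N, d), 2)) = Add(-4, Add(2, N, d)) = Add(-2, N, d))
X = 0 (X = Mul(Add(3, -3), Add(-2, 5, Add(Mul(-2, Pow(4, -1)), Mul(Mul(-5, -1), Pow(-2, -1))))) = Mul(0, Add(-2, 5, Add(Mul(-2, Rational(1, 4)), Mul(5, Rational(-1, 2))))) = Mul(0, Add(-2, 5, Add(Rational(-1, 2), Rational(-5, 2)))) = Mul(0, Add(-2, 5, -3)) = Mul(0, 0) = 0)
h = 0
Mul(27, Add(h, -59)) = Mul(27, Add(0, -59)) = Mul(27, -59) = -1593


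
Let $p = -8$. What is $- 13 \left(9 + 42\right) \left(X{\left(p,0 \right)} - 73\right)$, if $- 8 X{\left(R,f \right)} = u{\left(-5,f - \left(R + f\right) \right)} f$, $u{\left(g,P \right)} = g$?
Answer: $48399$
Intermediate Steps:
$X{\left(R,f \right)} = \frac{5 f}{8}$ ($X{\left(R,f \right)} = - \frac{\left(-5\right) f}{8} = \frac{5 f}{8}$)
$- 13 \left(9 + 42\right) \left(X{\left(p,0 \right)} - 73\right) = - 13 \left(9 + 42\right) \left(\frac{5}{8} \cdot 0 - 73\right) = - 13 \cdot 51 \left(0 - 73\right) = - 13 \cdot 51 \left(-73\right) = \left(-13\right) \left(-3723\right) = 48399$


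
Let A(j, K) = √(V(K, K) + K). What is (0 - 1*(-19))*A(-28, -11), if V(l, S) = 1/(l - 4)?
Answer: 19*I*√2490/15 ≈ 63.207*I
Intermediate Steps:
V(l, S) = 1/(-4 + l)
A(j, K) = √(K + 1/(-4 + K)) (A(j, K) = √(1/(-4 + K) + K) = √(K + 1/(-4 + K)))
(0 - 1*(-19))*A(-28, -11) = (0 - 1*(-19))*√((1 - 11*(-4 - 11))/(-4 - 11)) = (0 + 19)*√((1 - 11*(-15))/(-15)) = 19*√(-(1 + 165)/15) = 19*√(-1/15*166) = 19*√(-166/15) = 19*(I*√2490/15) = 19*I*√2490/15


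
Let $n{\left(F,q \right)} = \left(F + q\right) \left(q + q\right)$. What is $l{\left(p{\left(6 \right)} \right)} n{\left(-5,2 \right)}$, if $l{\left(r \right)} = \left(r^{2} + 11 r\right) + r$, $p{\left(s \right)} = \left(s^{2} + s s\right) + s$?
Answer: $-84240$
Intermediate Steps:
$p{\left(s \right)} = s + 2 s^{2}$ ($p{\left(s \right)} = \left(s^{2} + s^{2}\right) + s = 2 s^{2} + s = s + 2 s^{2}$)
$n{\left(F,q \right)} = 2 q \left(F + q\right)$ ($n{\left(F,q \right)} = \left(F + q\right) 2 q = 2 q \left(F + q\right)$)
$l{\left(r \right)} = r^{2} + 12 r$
$l{\left(p{\left(6 \right)} \right)} n{\left(-5,2 \right)} = 6 \left(1 + 2 \cdot 6\right) \left(12 + 6 \left(1 + 2 \cdot 6\right)\right) 2 \cdot 2 \left(-5 + 2\right) = 6 \left(1 + 12\right) \left(12 + 6 \left(1 + 12\right)\right) 2 \cdot 2 \left(-3\right) = 6 \cdot 13 \left(12 + 6 \cdot 13\right) \left(-12\right) = 78 \left(12 + 78\right) \left(-12\right) = 78 \cdot 90 \left(-12\right) = 7020 \left(-12\right) = -84240$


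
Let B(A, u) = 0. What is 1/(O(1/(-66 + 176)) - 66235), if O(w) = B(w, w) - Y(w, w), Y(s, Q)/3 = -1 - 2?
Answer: -1/66226 ≈ -1.5100e-5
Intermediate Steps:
Y(s, Q) = -9 (Y(s, Q) = 3*(-1 - 2) = 3*(-3) = -9)
O(w) = 9 (O(w) = 0 - 1*(-9) = 0 + 9 = 9)
1/(O(1/(-66 + 176)) - 66235) = 1/(9 - 66235) = 1/(-66226) = -1/66226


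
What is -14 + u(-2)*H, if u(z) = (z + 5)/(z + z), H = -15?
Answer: -11/4 ≈ -2.7500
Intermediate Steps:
u(z) = (5 + z)/(2*z) (u(z) = (5 + z)/((2*z)) = (5 + z)*(1/(2*z)) = (5 + z)/(2*z))
-14 + u(-2)*H = -14 + ((½)*(5 - 2)/(-2))*(-15) = -14 + ((½)*(-½)*3)*(-15) = -14 - ¾*(-15) = -14 + 45/4 = -11/4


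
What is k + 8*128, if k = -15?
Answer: 1009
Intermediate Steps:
k + 8*128 = -15 + 8*128 = -15 + 1024 = 1009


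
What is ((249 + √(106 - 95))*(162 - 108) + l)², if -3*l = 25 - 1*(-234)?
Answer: 1606614925/9 + 1442844*√11 ≈ 1.8330e+8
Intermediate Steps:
l = -259/3 (l = -(25 - 1*(-234))/3 = -(25 + 234)/3 = -⅓*259 = -259/3 ≈ -86.333)
((249 + √(106 - 95))*(162 - 108) + l)² = ((249 + √(106 - 95))*(162 - 108) - 259/3)² = ((249 + √11)*54 - 259/3)² = ((13446 + 54*√11) - 259/3)² = (40079/3 + 54*√11)²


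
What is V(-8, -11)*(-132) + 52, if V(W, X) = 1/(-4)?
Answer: 85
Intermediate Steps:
V(W, X) = -¼
V(-8, -11)*(-132) + 52 = -¼*(-132) + 52 = 33 + 52 = 85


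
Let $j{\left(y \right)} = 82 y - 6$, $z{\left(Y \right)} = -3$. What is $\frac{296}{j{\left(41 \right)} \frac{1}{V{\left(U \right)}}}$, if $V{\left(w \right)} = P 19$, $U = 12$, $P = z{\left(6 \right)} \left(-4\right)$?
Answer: $\frac{16872}{839} \approx 20.11$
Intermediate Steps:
$j{\left(y \right)} = -6 + 82 y$
$P = 12$ ($P = \left(-3\right) \left(-4\right) = 12$)
$V{\left(w \right)} = 228$ ($V{\left(w \right)} = 12 \cdot 19 = 228$)
$\frac{296}{j{\left(41 \right)} \frac{1}{V{\left(U \right)}}} = \frac{296}{\left(-6 + 82 \cdot 41\right) \frac{1}{228}} = \frac{296}{\left(-6 + 3362\right) \frac{1}{228}} = \frac{296}{3356 \cdot \frac{1}{228}} = \frac{296}{\frac{839}{57}} = 296 \cdot \frac{57}{839} = \frac{16872}{839}$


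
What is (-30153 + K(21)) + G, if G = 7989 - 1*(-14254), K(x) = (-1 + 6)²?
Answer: -7885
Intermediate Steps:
K(x) = 25 (K(x) = 5² = 25)
G = 22243 (G = 7989 + 14254 = 22243)
(-30153 + K(21)) + G = (-30153 + 25) + 22243 = -30128 + 22243 = -7885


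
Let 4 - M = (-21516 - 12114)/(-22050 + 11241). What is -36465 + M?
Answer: -131380193/3603 ≈ -36464.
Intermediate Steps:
M = 3202/3603 (M = 4 - (-21516 - 12114)/(-22050 + 11241) = 4 - (-33630)/(-10809) = 4 - (-33630)*(-1)/10809 = 4 - 1*11210/3603 = 4 - 11210/3603 = 3202/3603 ≈ 0.88870)
-36465 + M = -36465 + 3202/3603 = -131380193/3603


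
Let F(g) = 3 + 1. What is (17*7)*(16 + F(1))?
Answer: 2380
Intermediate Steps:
F(g) = 4
(17*7)*(16 + F(1)) = (17*7)*(16 + 4) = 119*20 = 2380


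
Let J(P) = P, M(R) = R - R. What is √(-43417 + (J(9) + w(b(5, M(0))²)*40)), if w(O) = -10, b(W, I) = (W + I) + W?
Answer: 148*I*√2 ≈ 209.3*I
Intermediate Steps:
M(R) = 0
b(W, I) = I + 2*W (b(W, I) = (I + W) + W = I + 2*W)
√(-43417 + (J(9) + w(b(5, M(0))²)*40)) = √(-43417 + (9 - 10*40)) = √(-43417 + (9 - 400)) = √(-43417 - 391) = √(-43808) = 148*I*√2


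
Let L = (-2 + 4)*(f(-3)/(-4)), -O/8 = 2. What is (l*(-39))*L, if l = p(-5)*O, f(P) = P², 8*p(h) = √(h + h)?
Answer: -351*I*√10 ≈ -1110.0*I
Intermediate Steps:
O = -16 (O = -8*2 = -16)
p(h) = √2*√h/8 (p(h) = √(h + h)/8 = √(2*h)/8 = (√2*√h)/8 = √2*√h/8)
l = -2*I*√10 (l = (√2*√(-5)/8)*(-16) = (√2*(I*√5)/8)*(-16) = (I*√10/8)*(-16) = -2*I*√10 ≈ -6.3246*I)
L = -9/2 (L = (-2 + 4)*((-3)²/(-4)) = 2*(9*(-¼)) = 2*(-9/4) = -9/2 ≈ -4.5000)
(l*(-39))*L = (-2*I*√10*(-39))*(-9/2) = (78*I*√10)*(-9/2) = -351*I*√10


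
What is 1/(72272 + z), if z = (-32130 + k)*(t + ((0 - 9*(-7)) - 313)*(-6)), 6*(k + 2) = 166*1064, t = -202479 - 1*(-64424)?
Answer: 3/1104127436 ≈ 2.7171e-9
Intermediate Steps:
t = -138055 (t = -202479 + 64424 = -138055)
k = 88306/3 (k = -2 + (166*1064)/6 = -2 + (⅙)*176624 = -2 + 88312/3 = 88306/3 ≈ 29435.)
z = 1103910620/3 (z = (-32130 + 88306/3)*(-138055 + ((0 - 9*(-7)) - 313)*(-6)) = -8084*(-138055 + ((0 + 63) - 313)*(-6))/3 = -8084*(-138055 + (63 - 313)*(-6))/3 = -8084*(-138055 - 250*(-6))/3 = -8084*(-138055 + 1500)/3 = -8084/3*(-136555) = 1103910620/3 ≈ 3.6797e+8)
1/(72272 + z) = 1/(72272 + 1103910620/3) = 1/(1104127436/3) = 3/1104127436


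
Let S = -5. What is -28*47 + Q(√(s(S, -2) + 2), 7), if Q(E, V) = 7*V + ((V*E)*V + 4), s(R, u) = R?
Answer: -1263 + 49*I*√3 ≈ -1263.0 + 84.87*I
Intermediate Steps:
Q(E, V) = 4 + 7*V + E*V² (Q(E, V) = 7*V + ((E*V)*V + 4) = 7*V + (E*V² + 4) = 7*V + (4 + E*V²) = 4 + 7*V + E*V²)
-28*47 + Q(√(s(S, -2) + 2), 7) = -28*47 + (4 + 7*7 + √(-5 + 2)*7²) = -1316 + (4 + 49 + √(-3)*49) = -1316 + (4 + 49 + (I*√3)*49) = -1316 + (4 + 49 + 49*I*√3) = -1316 + (53 + 49*I*√3) = -1263 + 49*I*√3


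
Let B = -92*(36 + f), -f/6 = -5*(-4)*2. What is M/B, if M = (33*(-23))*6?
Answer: -33/136 ≈ -0.24265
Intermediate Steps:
f = -240 (f = -6*(-5*(-4))*2 = -120*2 = -6*40 = -240)
M = -4554 (M = -759*6 = -4554)
B = 18768 (B = -92*(36 - 240) = -92*(-204) = 18768)
M/B = -4554/18768 = -4554*1/18768 = -33/136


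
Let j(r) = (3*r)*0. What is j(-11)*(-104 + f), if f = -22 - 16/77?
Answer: 0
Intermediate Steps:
j(r) = 0
f = -1710/77 (f = -22 - 16*1/77 = -22 - 16/77 = -1710/77 ≈ -22.208)
j(-11)*(-104 + f) = 0*(-104 - 1710/77) = 0*(-9718/77) = 0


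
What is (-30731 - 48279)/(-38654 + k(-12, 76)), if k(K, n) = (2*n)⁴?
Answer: -39505/266878081 ≈ -0.00014803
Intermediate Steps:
k(K, n) = 16*n⁴
(-30731 - 48279)/(-38654 + k(-12, 76)) = (-30731 - 48279)/(-38654 + 16*76⁴) = -79010/(-38654 + 16*33362176) = -79010/(-38654 + 533794816) = -79010/533756162 = -79010*1/533756162 = -39505/266878081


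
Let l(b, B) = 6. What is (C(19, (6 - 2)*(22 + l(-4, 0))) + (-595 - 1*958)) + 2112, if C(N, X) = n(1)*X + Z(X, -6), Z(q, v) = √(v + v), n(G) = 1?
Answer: 671 + 2*I*√3 ≈ 671.0 + 3.4641*I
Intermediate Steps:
Z(q, v) = √2*√v (Z(q, v) = √(2*v) = √2*√v)
C(N, X) = X + 2*I*√3 (C(N, X) = 1*X + √2*√(-6) = X + √2*(I*√6) = X + 2*I*√3)
(C(19, (6 - 2)*(22 + l(-4, 0))) + (-595 - 1*958)) + 2112 = (((6 - 2)*(22 + 6) + 2*I*√3) + (-595 - 1*958)) + 2112 = ((4*28 + 2*I*√3) + (-595 - 958)) + 2112 = ((112 + 2*I*√3) - 1553) + 2112 = (-1441 + 2*I*√3) + 2112 = 671 + 2*I*√3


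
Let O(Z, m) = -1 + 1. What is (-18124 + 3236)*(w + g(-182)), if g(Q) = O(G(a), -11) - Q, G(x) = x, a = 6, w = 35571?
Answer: -532290664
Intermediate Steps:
O(Z, m) = 0
g(Q) = -Q (g(Q) = 0 - Q = -Q)
(-18124 + 3236)*(w + g(-182)) = (-18124 + 3236)*(35571 - 1*(-182)) = -14888*(35571 + 182) = -14888*35753 = -532290664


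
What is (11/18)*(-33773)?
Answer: -371503/18 ≈ -20639.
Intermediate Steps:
(11/18)*(-33773) = -371503/18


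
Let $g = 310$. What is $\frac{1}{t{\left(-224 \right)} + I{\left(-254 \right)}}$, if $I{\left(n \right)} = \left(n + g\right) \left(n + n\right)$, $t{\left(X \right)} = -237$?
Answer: $- \frac{1}{28685} \approx -3.4861 \cdot 10^{-5}$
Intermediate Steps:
$I{\left(n \right)} = 2 n \left(310 + n\right)$ ($I{\left(n \right)} = \left(n + 310\right) \left(n + n\right) = \left(310 + n\right) 2 n = 2 n \left(310 + n\right)$)
$\frac{1}{t{\left(-224 \right)} + I{\left(-254 \right)}} = \frac{1}{-237 + 2 \left(-254\right) \left(310 - 254\right)} = \frac{1}{-237 + 2 \left(-254\right) 56} = \frac{1}{-237 - 28448} = \frac{1}{-28685} = - \frac{1}{28685}$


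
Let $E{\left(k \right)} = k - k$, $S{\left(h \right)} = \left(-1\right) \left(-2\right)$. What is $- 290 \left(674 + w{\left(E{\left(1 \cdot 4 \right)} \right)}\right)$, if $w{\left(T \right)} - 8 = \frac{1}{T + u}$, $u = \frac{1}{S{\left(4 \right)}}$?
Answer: $-198360$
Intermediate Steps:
$S{\left(h \right)} = 2$
$u = \frac{1}{2} \approx 0.5$
$E{\left(k \right)} = 0$
$w{\left(T \right)} = 8 + \frac{1}{\frac{1}{2} + T}$ ($w{\left(T \right)} = 8 + \frac{1}{T + \frac{1}{2}} = 8 + \frac{1}{\frac{1}{2} + T}$)
$- 290 \left(674 + w{\left(E{\left(1 \cdot 4 \right)} \right)}\right) = - 290 \left(674 + \frac{2 \left(5 + 8 \cdot 0\right)}{1 + 2 \cdot 0}\right) = - 290 \left(674 + \frac{2 \left(5 + 0\right)}{1 + 0}\right) = - 290 \left(674 + 2 \cdot 1^{-1} \cdot 5\right) = - 290 \left(674 + 2 \cdot 1 \cdot 5\right) = - 290 \left(674 + 10\right) = \left(-290\right) 684 = -198360$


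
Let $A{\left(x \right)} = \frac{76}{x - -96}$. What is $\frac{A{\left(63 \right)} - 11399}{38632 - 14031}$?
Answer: $- \frac{1812365}{3911559} \approx -0.46334$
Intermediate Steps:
$A{\left(x \right)} = \frac{76}{96 + x}$ ($A{\left(x \right)} = \frac{76}{x + 96} = \frac{76}{96 + x}$)
$\frac{A{\left(63 \right)} - 11399}{38632 - 14031} = \frac{\frac{76}{96 + 63} - 11399}{38632 - 14031} = \frac{\frac{76}{159} - 11399}{24601} = \left(76 \cdot \frac{1}{159} - 11399\right) \frac{1}{24601} = \left(\frac{76}{159} - 11399\right) \frac{1}{24601} = \left(- \frac{1812365}{159}\right) \frac{1}{24601} = - \frac{1812365}{3911559}$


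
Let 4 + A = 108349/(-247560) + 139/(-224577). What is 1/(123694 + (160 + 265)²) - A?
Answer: 25030482765727729/5639668326158760 ≈ 4.4383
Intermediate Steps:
A = -82250744231/18532094040 (A = -4 + (108349/(-247560) + 139/(-224577)) = -4 + (108349*(-1/247560) + 139*(-1/224577)) = -4 + (-108349/247560 - 139/224577) = -4 - 8122368071/18532094040 = -82250744231/18532094040 ≈ -4.4383)
1/(123694 + (160 + 265)²) - A = 1/(123694 + (160 + 265)²) - 1*(-82250744231/18532094040) = 1/(123694 + 425²) + 82250744231/18532094040 = 1/(123694 + 180625) + 82250744231/18532094040 = 1/304319 + 82250744231/18532094040 = 25030482765727729/5639668326158760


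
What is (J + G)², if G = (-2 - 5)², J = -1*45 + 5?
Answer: 81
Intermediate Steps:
J = -40 (J = -45 + 5 = -40)
G = 49 (G = (-7)² = 49)
(J + G)² = (-40 + 49)² = 9² = 81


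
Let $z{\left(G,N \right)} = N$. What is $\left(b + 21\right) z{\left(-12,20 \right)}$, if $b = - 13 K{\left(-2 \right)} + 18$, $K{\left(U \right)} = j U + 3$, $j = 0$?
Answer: $0$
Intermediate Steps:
$K{\left(U \right)} = 3$ ($K{\left(U \right)} = 0 U + 3 = 0 + 3 = 3$)
$b = -21$ ($b = \left(-13\right) 3 + 18 = -39 + 18 = -21$)
$\left(b + 21\right) z{\left(-12,20 \right)} = \left(-21 + 21\right) 20 = 0 \cdot 20 = 0$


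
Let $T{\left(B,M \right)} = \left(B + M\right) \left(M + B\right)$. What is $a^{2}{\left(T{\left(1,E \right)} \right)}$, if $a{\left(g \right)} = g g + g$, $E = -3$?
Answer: $400$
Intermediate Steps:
$T{\left(B,M \right)} = \left(B + M\right)^{2}$ ($T{\left(B,M \right)} = \left(B + M\right) \left(B + M\right) = \left(B + M\right)^{2}$)
$a{\left(g \right)} = g + g^{2}$ ($a{\left(g \right)} = g^{2} + g = g + g^{2}$)
$a^{2}{\left(T{\left(1,E \right)} \right)} = \left(\left(1 - 3\right)^{2} \left(1 + \left(1 - 3\right)^{2}\right)\right)^{2} = \left(\left(-2\right)^{2} \left(1 + \left(-2\right)^{2}\right)\right)^{2} = \left(4 \left(1 + 4\right)\right)^{2} = \left(4 \cdot 5\right)^{2} = 20^{2} = 400$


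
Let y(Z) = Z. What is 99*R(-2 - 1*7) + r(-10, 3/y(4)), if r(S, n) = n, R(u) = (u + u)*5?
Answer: -35637/4 ≈ -8909.3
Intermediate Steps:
R(u) = 10*u (R(u) = (2*u)*5 = 10*u)
99*R(-2 - 1*7) + r(-10, 3/y(4)) = 99*(10*(-2 - 1*7)) + 3/4 = 99*(10*(-2 - 7)) + 3*(¼) = 99*(10*(-9)) + ¾ = 99*(-90) + ¾ = -8910 + ¾ = -35637/4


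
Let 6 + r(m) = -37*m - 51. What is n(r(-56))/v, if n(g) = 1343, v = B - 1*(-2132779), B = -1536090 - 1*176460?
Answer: 1343/420229 ≈ 0.0031959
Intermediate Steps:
B = -1712550 (B = -1536090 - 176460 = -1712550)
r(m) = -57 - 37*m (r(m) = -6 + (-37*m - 51) = -6 + (-51 - 37*m) = -57 - 37*m)
v = 420229 (v = -1712550 - 1*(-2132779) = -1712550 + 2132779 = 420229)
n(r(-56))/v = 1343/420229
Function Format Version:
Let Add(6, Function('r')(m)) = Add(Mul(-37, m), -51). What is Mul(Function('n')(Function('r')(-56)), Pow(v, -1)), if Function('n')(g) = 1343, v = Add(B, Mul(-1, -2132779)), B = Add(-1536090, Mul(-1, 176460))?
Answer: Rational(1343, 420229) ≈ 0.0031959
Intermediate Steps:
B = -1712550 (B = Add(-1536090, -176460) = -1712550)
Function('r')(m) = Add(-57, Mul(-37, m)) (Function('r')(m) = Add(-6, Add(Mul(-37, m), -51)) = Add(-6, Add(-51, Mul(-37, m))) = Add(-57, Mul(-37, m)))
v = 420229 (v = Add(-1712550, Mul(-1, -2132779)) = Add(-1712550, 2132779) = 420229)
Mul(Function('n')(Function('r')(-56)), Pow(v, -1)) = Mul(1343, Pow(420229, -1)) = Mul(1343, Rational(1, 420229)) = Rational(1343, 420229)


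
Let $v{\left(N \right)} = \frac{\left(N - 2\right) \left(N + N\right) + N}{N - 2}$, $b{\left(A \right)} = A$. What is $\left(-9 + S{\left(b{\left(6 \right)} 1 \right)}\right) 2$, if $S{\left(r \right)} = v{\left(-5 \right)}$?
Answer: $- \frac{256}{7} \approx -36.571$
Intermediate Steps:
$v{\left(N \right)} = \frac{N + 2 N \left(-2 + N\right)}{-2 + N}$ ($v{\left(N \right)} = \frac{\left(-2 + N\right) 2 N + N}{-2 + N} = \frac{2 N \left(-2 + N\right) + N}{-2 + N} = \frac{N + 2 N \left(-2 + N\right)}{-2 + N}$)
$S{\left(r \right)} = - \frac{65}{7}$ ($S{\left(r \right)} = - \frac{5 \left(-3 + 2 \left(-5\right)\right)}{-2 - 5} = - \frac{5 \left(-3 - 10\right)}{-7} = \left(-5\right) \left(- \frac{1}{7}\right) \left(-13\right) = - \frac{65}{7}$)
$\left(-9 + S{\left(b{\left(6 \right)} 1 \right)}\right) 2 = \left(-9 - \frac{65}{7}\right) 2 = \left(- \frac{128}{7}\right) 2 = - \frac{256}{7}$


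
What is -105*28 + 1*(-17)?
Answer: -2957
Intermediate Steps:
-105*28 + 1*(-17) = -2940 - 17 = -2957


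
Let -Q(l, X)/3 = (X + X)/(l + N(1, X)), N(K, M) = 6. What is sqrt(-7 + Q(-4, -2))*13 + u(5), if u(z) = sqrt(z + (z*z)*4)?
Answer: sqrt(105) + 13*I ≈ 10.247 + 13.0*I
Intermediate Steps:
u(z) = sqrt(z + 4*z**2) (u(z) = sqrt(z + z**2*4) = sqrt(z + 4*z**2))
Q(l, X) = -6*X/(6 + l) (Q(l, X) = -3*(X + X)/(l + 6) = -3*2*X/(6 + l) = -6*X/(6 + l))
sqrt(-7 + Q(-4, -2))*13 + u(5) = sqrt(-7 - 6*(-2)/(6 - 4))*13 + sqrt(5*(1 + 4*5)) = sqrt(-7 - 6*(-2)/2)*13 + sqrt(5*(1 + 20)) = sqrt(-7 - 6*(-2)*1/2)*13 + sqrt(5*21) = sqrt(-7 + 6)*13 + sqrt(105) = sqrt(-1)*13 + sqrt(105) = I*13 + sqrt(105) = 13*I + sqrt(105) = sqrt(105) + 13*I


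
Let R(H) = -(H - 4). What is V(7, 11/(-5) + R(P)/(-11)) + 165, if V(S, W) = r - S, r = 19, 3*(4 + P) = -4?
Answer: 177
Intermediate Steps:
P = -16/3 (P = -4 + (1/3)*(-4) = -4 - 4/3 = -16/3 ≈ -5.3333)
R(H) = 4 - H (R(H) = -(-4 + H) = 4 - H)
V(S, W) = 19 - S
V(7, 11/(-5) + R(P)/(-11)) + 165 = (19 - 1*7) + 165 = (19 - 7) + 165 = 12 + 165 = 177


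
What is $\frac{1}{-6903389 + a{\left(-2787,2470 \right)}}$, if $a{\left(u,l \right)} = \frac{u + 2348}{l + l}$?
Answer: $- \frac{4940}{34102742099} \approx -1.4486 \cdot 10^{-7}$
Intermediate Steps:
$a{\left(u,l \right)} = \frac{2348 + u}{2 l}$
$\frac{1}{-6903389 + a{\left(-2787,2470 \right)}} = \frac{1}{-6903389 + \frac{2348 - 2787}{2 \cdot 2470}} = \frac{1}{-6903389 + \frac{1}{2} \cdot \frac{1}{2470} \left(-439\right)} = \frac{1}{-6903389 - \frac{439}{4940}} = \frac{1}{- \frac{34102742099}{4940}} = - \frac{4940}{34102742099}$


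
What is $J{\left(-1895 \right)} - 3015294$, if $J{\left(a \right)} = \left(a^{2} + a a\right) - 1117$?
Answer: $4165639$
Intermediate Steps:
$J{\left(a \right)} = -1117 + 2 a^{2}$ ($J{\left(a \right)} = \left(a^{2} + a^{2}\right) - 1117 = 2 a^{2} - 1117 = -1117 + 2 a^{2}$)
$J{\left(-1895 \right)} - 3015294 = \left(-1117 + 2 \left(-1895\right)^{2}\right) - 3015294 = \left(-1117 + 2 \cdot 3591025\right) - 3015294 = \left(-1117 + 7182050\right) - 3015294 = 7180933 - 3015294 = 4165639$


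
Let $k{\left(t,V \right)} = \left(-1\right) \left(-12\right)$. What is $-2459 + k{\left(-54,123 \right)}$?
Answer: $-2447$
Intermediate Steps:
$k{\left(t,V \right)} = 12$
$-2459 + k{\left(-54,123 \right)} = -2459 + 12 = -2447$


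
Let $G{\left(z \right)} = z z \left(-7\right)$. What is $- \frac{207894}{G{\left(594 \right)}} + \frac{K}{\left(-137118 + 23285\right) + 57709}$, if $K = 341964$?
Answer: $- \frac{3856169567}{641749878} \approx -6.0088$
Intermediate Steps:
$G{\left(z \right)} = - 7 z^{2}$ ($G{\left(z \right)} = z^{2} \left(-7\right) = - 7 z^{2}$)
$- \frac{207894}{G{\left(594 \right)}} + \frac{K}{\left(-137118 + 23285\right) + 57709} = - \frac{207894}{\left(-7\right) 594^{2}} + \frac{341964}{\left(-137118 + 23285\right) + 57709} = - \frac{207894}{\left(-7\right) 352836} + \frac{341964}{-113833 + 57709} = - \frac{207894}{-2469852} + \frac{341964}{-56124} = \left(-207894\right) \left(- \frac{1}{2469852}\right) + 341964 \left(- \frac{1}{56124}\right) = \frac{34649}{411642} - \frac{9499}{1559} = - \frac{3856169567}{641749878}$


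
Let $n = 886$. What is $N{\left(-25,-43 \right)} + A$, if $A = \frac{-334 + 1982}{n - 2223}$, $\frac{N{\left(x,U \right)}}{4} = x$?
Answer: $- \frac{135348}{1337} \approx -101.23$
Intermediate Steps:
$N{\left(x,U \right)} = 4 x$
$A = - \frac{1648}{1337}$ ($A = \frac{-334 + 1982}{886 - 2223} = \frac{1648}{-1337} = 1648 \left(- \frac{1}{1337}\right) = - \frac{1648}{1337} \approx -1.2326$)
$N{\left(-25,-43 \right)} + A = 4 \left(-25\right) - \frac{1648}{1337} = -100 - \frac{1648}{1337} = - \frac{135348}{1337}$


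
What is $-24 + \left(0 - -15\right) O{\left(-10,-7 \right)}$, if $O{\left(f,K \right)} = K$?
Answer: $-129$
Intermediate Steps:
$-24 + \left(0 - -15\right) O{\left(-10,-7 \right)} = -24 + \left(0 - -15\right) \left(-7\right) = -24 + \left(0 + 15\right) \left(-7\right) = -24 + 15 \left(-7\right) = -24 - 105 = -129$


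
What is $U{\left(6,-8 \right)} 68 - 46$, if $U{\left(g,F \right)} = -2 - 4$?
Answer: $-454$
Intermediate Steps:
$U{\left(g,F \right)} = -6$
$U{\left(6,-8 \right)} 68 - 46 = \left(-6\right) 68 - 46 = -408 - 46 = -454$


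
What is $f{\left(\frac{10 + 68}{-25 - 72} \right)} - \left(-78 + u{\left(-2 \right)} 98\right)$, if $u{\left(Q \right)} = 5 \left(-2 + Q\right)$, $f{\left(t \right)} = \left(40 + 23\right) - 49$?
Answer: $2052$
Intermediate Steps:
$f{\left(t \right)} = 14$ ($f{\left(t \right)} = 63 - 49 = 14$)
$u{\left(Q \right)} = -10 + 5 Q$
$f{\left(\frac{10 + 68}{-25 - 72} \right)} - \left(-78 + u{\left(-2 \right)} 98\right) = 14 - \left(-78 + \left(-10 + 5 \left(-2\right)\right) 98\right) = 14 - \left(-78 + \left(-10 - 10\right) 98\right) = 14 - \left(-78 - 1960\right) = 14 - -2038 = 14 + 2038 = 2052$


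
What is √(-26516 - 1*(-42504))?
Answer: 2*√3997 ≈ 126.44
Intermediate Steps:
√(-26516 - 1*(-42504)) = √(-26516 + 42504) = √15988 = 2*√3997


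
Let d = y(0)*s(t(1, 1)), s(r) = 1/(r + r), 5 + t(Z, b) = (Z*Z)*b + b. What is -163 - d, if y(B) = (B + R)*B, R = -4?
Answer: -163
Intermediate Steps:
t(Z, b) = -5 + b + b*Z**2 (t(Z, b) = -5 + ((Z*Z)*b + b) = -5 + (Z**2*b + b) = -5 + (b*Z**2 + b) = -5 + (b + b*Z**2) = -5 + b + b*Z**2)
y(B) = B*(-4 + B) (y(B) = (B - 4)*B = (-4 + B)*B = B*(-4 + B))
s(r) = 1/(2*r)
d = 0 (d = (0*(-4 + 0))*(1/(2*(-5 + 1 + 1*1**2))) = (0*(-4))*(1/(2*(-5 + 1 + 1*1))) = 0*(1/(2*(-5 + 1 + 1))) = 0*((1/2)/(-3)) = 0*((1/2)*(-1/3)) = 0*(-1/6) = 0)
-163 - d = -163 - 1*0 = -163 + 0 = -163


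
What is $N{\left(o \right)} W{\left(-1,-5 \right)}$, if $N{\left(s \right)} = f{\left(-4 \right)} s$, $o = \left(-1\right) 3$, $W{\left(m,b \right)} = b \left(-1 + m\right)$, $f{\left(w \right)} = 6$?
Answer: $-180$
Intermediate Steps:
$o = -3$
$N{\left(s \right)} = 6 s$
$N{\left(o \right)} W{\left(-1,-5 \right)} = 6 \left(-3\right) \left(- 5 \left(-1 - 1\right)\right) = - 18 \left(\left(-5\right) \left(-2\right)\right) = \left(-18\right) 10 = -180$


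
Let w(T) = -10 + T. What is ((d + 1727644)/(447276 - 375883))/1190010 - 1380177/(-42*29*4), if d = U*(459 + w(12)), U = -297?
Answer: 2791847981128037/9855172535880 ≈ 283.29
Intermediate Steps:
d = -136917 (d = -297*(459 + (-10 + 12)) = -297*(459 + 2) = -297*461 = -136917)
((d + 1727644)/(447276 - 375883))/1190010 - 1380177/(-42*29*4) = ((-136917 + 1727644)/(447276 - 375883))/1190010 - 1380177/(-42*29*4) = (1590727/71393)*(1/1190010) - 1380177/((-1218*4)) = (1590727*(1/71393))*(1/1190010) - 1380177/(-4872) = (1590727/71393)*(1/1190010) - 1380177*(-1/4872) = 1590727/84958383930 + 460059/1624 = 2791847981128037/9855172535880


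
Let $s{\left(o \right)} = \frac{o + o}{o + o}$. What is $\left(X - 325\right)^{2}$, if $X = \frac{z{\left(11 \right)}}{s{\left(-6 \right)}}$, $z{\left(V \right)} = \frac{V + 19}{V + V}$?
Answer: $\frac{12673600}{121} \approx 1.0474 \cdot 10^{5}$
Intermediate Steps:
$s{\left(o \right)} = 1$ ($s{\left(o \right)} = \frac{2 o}{2 o} = 2 o \frac{1}{2 o} = 1$)
$z{\left(V \right)} = \frac{19 + V}{2 V}$
$X = \frac{15}{11}$ ($X = \frac{\frac{1}{2} \cdot \frac{1}{11} \left(19 + 11\right)}{1} = \frac{1}{2} \cdot \frac{1}{11} \cdot 30 \cdot 1 = \frac{15}{11} \cdot 1 = \frac{15}{11} \approx 1.3636$)
$\left(X - 325\right)^{2} = \left(\frac{15}{11} - 325\right)^{2} = \left(- \frac{3560}{11}\right)^{2} = \frac{12673600}{121}$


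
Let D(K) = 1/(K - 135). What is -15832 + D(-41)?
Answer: -2786433/176 ≈ -15832.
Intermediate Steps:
D(K) = 1/(-135 + K)
-15832 + D(-41) = -15832 + 1/(-135 - 41) = -15832 + 1/(-176) = -15832 - 1/176 = -2786433/176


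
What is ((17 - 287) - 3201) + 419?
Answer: -3052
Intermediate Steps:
((17 - 287) - 3201) + 419 = (-270 - 3201) + 419 = -3471 + 419 = -3052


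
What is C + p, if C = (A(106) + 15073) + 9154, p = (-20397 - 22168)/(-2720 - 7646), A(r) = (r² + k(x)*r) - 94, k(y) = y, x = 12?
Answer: 379863171/10366 ≈ 36645.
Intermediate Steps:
A(r) = -94 + r² + 12*r (A(r) = (r² + 12*r) - 94 = -94 + r² + 12*r)
p = 42565/10366 (p = -42565/(-10366) = -42565*(-1/10366) = 42565/10366 ≈ 4.1062)
C = 36641 (C = ((-94 + 106² + 12*106) + 15073) + 9154 = ((-94 + 11236 + 1272) + 15073) + 9154 = (12414 + 15073) + 9154 = 27487 + 9154 = 36641)
C + p = 36641 + 42565/10366 = 379863171/10366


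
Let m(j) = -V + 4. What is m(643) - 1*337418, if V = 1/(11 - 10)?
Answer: -337415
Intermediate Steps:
V = 1 (V = 1/1 = 1)
m(j) = 3 (m(j) = -1*1 + 4 = -1 + 4 = 3)
m(643) - 1*337418 = 3 - 1*337418 = 3 - 337418 = -337415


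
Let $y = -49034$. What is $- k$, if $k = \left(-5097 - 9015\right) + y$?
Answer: $63146$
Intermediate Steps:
$k = -63146$ ($k = \left(-5097 - 9015\right) - 49034 = -14112 - 49034 = -63146$)
$- k = \left(-1\right) \left(-63146\right) = 63146$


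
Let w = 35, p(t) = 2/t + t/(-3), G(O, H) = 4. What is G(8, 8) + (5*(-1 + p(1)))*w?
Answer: 362/3 ≈ 120.67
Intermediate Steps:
p(t) = 2/t - t/3 (p(t) = 2/t + t*(-1/3) = 2/t - t/3)
G(8, 8) + (5*(-1 + p(1)))*w = 4 + (5*(-1 + (2/1 - 1/3*1)))*35 = 4 + (5*(-1 + (2*1 - 1/3)))*35 = 4 + (5*(-1 + (2 - 1/3)))*35 = 4 + (5*(-1 + 5/3))*35 = 4 + (5*(2/3))*35 = 4 + (10/3)*35 = 4 + 350/3 = 362/3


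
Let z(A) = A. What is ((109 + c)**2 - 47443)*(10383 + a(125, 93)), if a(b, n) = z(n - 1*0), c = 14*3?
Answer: -258149592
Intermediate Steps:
c = 42
a(b, n) = n (a(b, n) = n - 1*0 = n + 0 = n)
((109 + c)**2 - 47443)*(10383 + a(125, 93)) = ((109 + 42)**2 - 47443)*(10383 + 93) = (151**2 - 47443)*10476 = (22801 - 47443)*10476 = -24642*10476 = -258149592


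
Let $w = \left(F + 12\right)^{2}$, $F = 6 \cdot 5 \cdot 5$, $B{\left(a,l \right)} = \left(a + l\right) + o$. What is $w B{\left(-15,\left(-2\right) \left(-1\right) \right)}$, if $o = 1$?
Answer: $-314928$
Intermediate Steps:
$B{\left(a,l \right)} = 1 + a + l$ ($B{\left(a,l \right)} = \left(a + l\right) + 1 = 1 + a + l$)
$F = 150$ ($F = 30 \cdot 5 = 150$)
$w = 26244$ ($w = \left(150 + 12\right)^{2} = 162^{2} = 26244$)
$w B{\left(-15,\left(-2\right) \left(-1\right) \right)} = 26244 \left(1 - 15 - -2\right) = 26244 \left(1 - 15 + 2\right) = 26244 \left(-12\right) = -314928$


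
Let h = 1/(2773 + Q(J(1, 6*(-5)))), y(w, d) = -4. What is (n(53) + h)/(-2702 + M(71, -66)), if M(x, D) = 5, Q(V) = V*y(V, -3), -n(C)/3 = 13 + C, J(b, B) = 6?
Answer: 18769/255657 ≈ 0.073415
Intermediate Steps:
n(C) = -39 - 3*C (n(C) = -3*(13 + C) = -39 - 3*C)
Q(V) = -4*V (Q(V) = V*(-4) = -4*V)
h = 1/2749 (h = 1/(2773 - 4*6) = 1/(2773 - 24) = 1/2749 ≈ 0.00036377)
(n(53) + h)/(-2702 + M(71, -66)) = ((-39 - 3*53) + 1/2749)/(-2702 + 5) = ((-39 - 159) + 1/2749)/(-2697) = (-198 + 1/2749)*(-1/2697) = -544301/2749*(-1/2697) = 18769/255657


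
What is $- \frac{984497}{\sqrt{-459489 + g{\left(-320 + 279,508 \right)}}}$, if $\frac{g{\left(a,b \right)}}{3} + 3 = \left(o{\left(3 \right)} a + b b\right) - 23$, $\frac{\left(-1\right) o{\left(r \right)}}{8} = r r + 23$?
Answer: $- \frac{984497 \sqrt{4273}}{38457} \approx -1673.4$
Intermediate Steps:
$o{\left(r \right)} = -184 - 8 r^{2}$ ($o{\left(r \right)} = - 8 \left(r r + 23\right) = - 8 \left(r^{2} + 23\right) = - 8 \left(23 + r^{2}\right) = -184 - 8 r^{2}$)
$g{\left(a,b \right)} = -78 - 768 a + 3 b^{2}$ ($g{\left(a,b \right)} = -9 + 3 \left(\left(\left(-184 - 8 \cdot 3^{2}\right) a + b b\right) - 23\right) = -9 + 3 \left(\left(\left(-184 - 72\right) a + b^{2}\right) - 23\right) = -9 + 3 \left(\left(- 256 a + b^{2}\right) - 23\right) = -9 + 3 \left(\left(b^{2} - 256 a\right) - 23\right) = -9 + 3 \left(-23 + b^{2} - 256 a\right) = -9 - \left(69 - 3 b^{2} + 768 a\right) = -78 - 768 a + 3 b^{2}$)
$- \frac{984497}{\sqrt{-459489 + g{\left(-320 + 279,508 \right)}}} = - \frac{984497}{\sqrt{-459489 - \left(78 - 774192 + 768 \left(-320 + 279\right)\right)}} = - \frac{984497}{\sqrt{-459489 - -805602}} = - \frac{984497}{\sqrt{-459489 + \left(-78 + 31488 + 774192\right)}} = - \frac{984497}{\sqrt{-459489 + 805602}} = - \frac{984497}{\sqrt{346113}} = - \frac{984497}{9 \sqrt{4273}} = - 984497 \frac{\sqrt{4273}}{38457} = - \frac{984497 \sqrt{4273}}{38457}$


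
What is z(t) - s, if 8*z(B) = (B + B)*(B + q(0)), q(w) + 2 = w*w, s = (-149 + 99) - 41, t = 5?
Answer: 379/4 ≈ 94.750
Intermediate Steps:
s = -91 (s = -50 - 41 = -91)
q(w) = -2 + w² (q(w) = -2 + w*w = -2 + w²)
z(B) = B*(-2 + B)/4 (z(B) = ((B + B)*(B + (-2 + 0²)))/8 = ((2*B)*(B + (-2 + 0)))/8 = ((2*B)*(B - 2))/8 = ((2*B)*(-2 + B))/8 = (2*B*(-2 + B))/8 = B*(-2 + B)/4)
z(t) - s = (¼)*5*(-2 + 5) - 1*(-91) = (¼)*5*3 + 91 = 15/4 + 91 = 379/4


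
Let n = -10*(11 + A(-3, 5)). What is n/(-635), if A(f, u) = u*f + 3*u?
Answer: 22/127 ≈ 0.17323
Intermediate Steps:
A(f, u) = 3*u + f*u (A(f, u) = f*u + 3*u = 3*u + f*u)
n = -110 (n = -10*(11 + 5*(3 - 3)) = -10*(11 + 5*0) = -10*(11 + 0) = -10*11 = -110)
n/(-635) = -110/(-635) = -110*(-1/635) = 22/127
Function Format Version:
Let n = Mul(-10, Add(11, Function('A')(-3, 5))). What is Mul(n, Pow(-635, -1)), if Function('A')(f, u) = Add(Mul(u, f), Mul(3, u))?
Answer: Rational(22, 127) ≈ 0.17323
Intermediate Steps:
Function('A')(f, u) = Add(Mul(3, u), Mul(f, u)) (Function('A')(f, u) = Add(Mul(f, u), Mul(3, u)) = Add(Mul(3, u), Mul(f, u)))
n = -110 (n = Mul(-10, Add(11, Mul(5, Add(3, -3)))) = Mul(-10, Add(11, Mul(5, 0))) = Mul(-10, Add(11, 0)) = Mul(-10, 11) = -110)
Mul(n, Pow(-635, -1)) = Mul(-110, Pow(-635, -1)) = Mul(-110, Rational(-1, 635)) = Rational(22, 127)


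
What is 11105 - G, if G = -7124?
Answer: 18229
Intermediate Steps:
11105 - G = 11105 - 1*(-7124) = 11105 + 7124 = 18229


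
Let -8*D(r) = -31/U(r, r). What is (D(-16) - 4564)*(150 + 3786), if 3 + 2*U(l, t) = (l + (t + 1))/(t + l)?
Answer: -1168629888/65 ≈ -1.7979e+7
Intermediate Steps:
U(l, t) = -3/2 + (1 + l + t)/(2*(l + t)) (U(l, t) = -3/2 + ((l + (t + 1))/(t + l))/2 = -3/2 + ((l + (1 + t))/(l + t))/2 = -3/2 + ((1 + l + t)/(l + t))/2 = -3/2 + (1 + l + t)/(2*(l + t)))
D(r) = 31*r/(4*(½ - 2*r)) (D(r) = -(-31)/(8*((½ - r - r)/(r + r))) = -(-31)/(8*((½ - 2*r)/((2*r)))) = -(-31)/(8*((1/(2*r))*(½ - 2*r))) = -(-31)/(8*((½ - 2*r)/(2*r))) = -(-31)*2*r/(½ - 2*r)/8 = -(-31)*r/(4*(½ - 2*r)) = 31*r/(4*(½ - 2*r)))
(D(-16) - 4564)*(150 + 3786) = (-31*(-16)/(-2 + 8*(-16)) - 4564)*(150 + 3786) = (-31*(-16)/(-2 - 128) - 4564)*3936 = (-31*(-16)/(-130) - 4564)*3936 = (-31*(-16)*(-1/130) - 4564)*3936 = (-248/65 - 4564)*3936 = -296908/65*3936 = -1168629888/65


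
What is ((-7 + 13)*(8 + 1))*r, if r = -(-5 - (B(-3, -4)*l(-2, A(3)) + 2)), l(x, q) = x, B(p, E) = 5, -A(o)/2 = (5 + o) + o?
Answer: -162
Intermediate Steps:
A(o) = -10 - 4*o (A(o) = -2*((5 + o) + o) = -2*(5 + 2*o) = -10 - 4*o)
r = -3 (r = -(-5 - (5*(-2) + 2)) = -(-5 - (-10 + 2)) = -(-5 - 1*(-8)) = -(-5 + 8) = -1*3 = -3)
((-7 + 13)*(8 + 1))*r = ((-7 + 13)*(8 + 1))*(-3) = (6*9)*(-3) = 54*(-3) = -162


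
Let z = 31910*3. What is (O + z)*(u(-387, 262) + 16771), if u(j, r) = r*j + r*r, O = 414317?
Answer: -8150041013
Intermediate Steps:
u(j, r) = r² + j*r (u(j, r) = j*r + r² = r² + j*r)
z = 95730
(O + z)*(u(-387, 262) + 16771) = (414317 + 95730)*(262*(-387 + 262) + 16771) = 510047*(262*(-125) + 16771) = 510047*(-32750 + 16771) = 510047*(-15979) = -8150041013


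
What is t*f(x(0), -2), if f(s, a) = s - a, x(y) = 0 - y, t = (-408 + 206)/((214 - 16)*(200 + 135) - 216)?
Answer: -202/33057 ≈ -0.0061107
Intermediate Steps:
t = -101/33057 (t = -202/(198*335 - 216) = -202/(66330 - 216) = -202/66114 = -202*1/66114 = -101/33057 ≈ -0.0030553)
x(y) = -y
t*f(x(0), -2) = -101*(-1*0 - 1*(-2))/33057 = -101*(0 + 2)/33057 = -101/33057*2 = -202/33057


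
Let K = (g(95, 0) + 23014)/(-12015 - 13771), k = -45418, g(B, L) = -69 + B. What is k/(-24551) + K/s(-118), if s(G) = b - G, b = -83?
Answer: 4042454414/2215752301 ≈ 1.8244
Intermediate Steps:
s(G) = -83 - G
K = -11520/12893 (K = ((-69 + 95) + 23014)/(-12015 - 13771) = (26 + 23014)/(-25786) = 23040*(-1/25786) = -11520/12893 ≈ -0.89351)
k/(-24551) + K/s(-118) = -45418/(-24551) - 11520/(12893*(-83 - 1*(-118))) = -45418*(-1/24551) - 11520/(12893*(-83 + 118)) = 45418/24551 - 11520/12893/35 = 45418/24551 - 11520/12893*1/35 = 45418/24551 - 2304/90251 = 4042454414/2215752301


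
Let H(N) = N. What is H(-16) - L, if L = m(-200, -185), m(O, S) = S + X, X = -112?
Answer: 281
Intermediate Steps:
m(O, S) = -112 + S (m(O, S) = S - 112 = -112 + S)
L = -297 (L = -112 - 185 = -297)
H(-16) - L = -16 - 1*(-297) = -16 + 297 = 281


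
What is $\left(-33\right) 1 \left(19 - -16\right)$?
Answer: $-1155$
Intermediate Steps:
$\left(-33\right) 1 \left(19 - -16\right) = - 33 \left(19 + 16\right) = \left(-33\right) 35 = -1155$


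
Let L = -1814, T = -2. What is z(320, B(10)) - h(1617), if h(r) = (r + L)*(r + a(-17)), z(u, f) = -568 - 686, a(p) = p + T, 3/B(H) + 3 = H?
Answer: 313552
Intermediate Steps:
B(H) = 3/(-3 + H)
a(p) = -2 + p (a(p) = p - 2 = -2 + p)
z(u, f) = -1254
h(r) = (-1814 + r)*(-19 + r) (h(r) = (r - 1814)*(r + (-2 - 17)) = (-1814 + r)*(r - 19) = (-1814 + r)*(-19 + r))
z(320, B(10)) - h(1617) = -1254 - (34466 + 1617² - 1833*1617) = -1254 - (34466 + 2614689 - 2963961) = -1254 - 1*(-314806) = -1254 + 314806 = 313552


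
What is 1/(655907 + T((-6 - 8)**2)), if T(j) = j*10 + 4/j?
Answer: 49/32235484 ≈ 1.5201e-6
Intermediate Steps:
T(j) = 4/j + 10*j (T(j) = 10*j + 4/j = 4/j + 10*j)
1/(655907 + T((-6 - 8)**2)) = 1/(655907 + (4/((-6 - 8)**2) + 10*(-6 - 8)**2)) = 1/(655907 + (4/((-14)**2) + 10*(-14)**2)) = 1/(655907 + (4/196 + 10*196)) = 1/(655907 + (4*(1/196) + 1960)) = 1/(655907 + (1/49 + 1960)) = 1/(655907 + 96041/49) = 1/(32235484/49) = 49/32235484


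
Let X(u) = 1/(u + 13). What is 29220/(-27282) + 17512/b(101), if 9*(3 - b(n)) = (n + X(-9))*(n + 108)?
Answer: -364252166/42709971 ≈ -8.5285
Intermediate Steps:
X(u) = 1/(13 + u)
b(n) = 3 - (108 + n)*(¼ + n)/9 (b(n) = 3 - (n + 1/(13 - 9))*(n + 108)/9 = 3 - (n + 1/4)*(108 + n)/9 = 3 - (n + ¼)*(108 + n)/9 = 3 - (¼ + n)*(108 + n)/9 = 3 - (108 + n)*(¼ + n)/9)
29220/(-27282) + 17512/b(101) = 29220/(-27282) + 17512/(((1/36)*101*(-433 - 4*101))) = 29220*(-1/27282) + 17512/(((1/36)*101*(-433 - 404))) = -4870/4547 + 17512/(((1/36)*101*(-837))) = -4870/4547 + 17512/(-9393/4) = -4870/4547 + 17512*(-4/9393) = -4870/4547 - 70048/9393 = -364252166/42709971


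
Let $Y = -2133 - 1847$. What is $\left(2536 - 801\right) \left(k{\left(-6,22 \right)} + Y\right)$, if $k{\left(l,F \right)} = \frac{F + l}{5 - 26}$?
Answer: $- \frac{145039060}{21} \approx -6.9066 \cdot 10^{6}$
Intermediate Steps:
$Y = -3980$ ($Y = -2133 - 1847 = -3980$)
$k{\left(l,F \right)} = - \frac{F}{21} - \frac{l}{21}$ ($k{\left(l,F \right)} = \frac{F + l}{5 - 26} = \frac{F + l}{-21} = \left(F + l\right) \left(- \frac{1}{21}\right) = - \frac{F}{21} - \frac{l}{21}$)
$\left(2536 - 801\right) \left(k{\left(-6,22 \right)} + Y\right) = \left(2536 - 801\right) \left(\left(\left(- \frac{1}{21}\right) 22 - - \frac{2}{7}\right) - 3980\right) = 1735 \left(\left(- \frac{22}{21} + \frac{2}{7}\right) - 3980\right) = 1735 \left(- \frac{16}{21} - 3980\right) = 1735 \left(- \frac{83596}{21}\right) = - \frac{145039060}{21}$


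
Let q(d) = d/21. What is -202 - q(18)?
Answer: -1420/7 ≈ -202.86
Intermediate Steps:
q(d) = d/21 (q(d) = d*(1/21) = d/21)
-202 - q(18) = -202 - 18/21 = -202 - 1*6/7 = -202 - 6/7 = -1420/7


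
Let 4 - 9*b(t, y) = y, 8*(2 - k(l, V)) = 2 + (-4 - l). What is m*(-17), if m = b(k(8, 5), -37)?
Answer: -697/9 ≈ -77.444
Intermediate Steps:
k(l, V) = 9/4 + l/8 (k(l, V) = 2 - (2 + (-4 - l))/8 = 2 - (-2 - l)/8 = 2 + (¼ + l/8) = 9/4 + l/8)
b(t, y) = 4/9 - y/9
m = 41/9 (m = 4/9 - ⅑*(-37) = 4/9 + 37/9 = 41/9 ≈ 4.5556)
m*(-17) = (41/9)*(-17) = -697/9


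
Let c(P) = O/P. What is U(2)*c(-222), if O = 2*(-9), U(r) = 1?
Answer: 3/37 ≈ 0.081081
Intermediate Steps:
O = -18
c(P) = -18/P
U(2)*c(-222) = 1*(-18/(-222)) = 1*(-18*(-1/222)) = 1*(3/37) = 3/37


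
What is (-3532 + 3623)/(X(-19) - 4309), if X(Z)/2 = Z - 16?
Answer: -91/4379 ≈ -0.020781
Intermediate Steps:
X(Z) = -32 + 2*Z (X(Z) = 2*(Z - 16) = 2*(-16 + Z) = -32 + 2*Z)
(-3532 + 3623)/(X(-19) - 4309) = (-3532 + 3623)/((-32 + 2*(-19)) - 4309) = 91/((-32 - 38) - 4309) = 91/(-70 - 4309) = 91/(-4379) = 91*(-1/4379) = -91/4379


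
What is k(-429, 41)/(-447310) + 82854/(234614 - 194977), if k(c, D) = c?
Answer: 37078427013/17730026470 ≈ 2.0913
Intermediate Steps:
k(-429, 41)/(-447310) + 82854/(234614 - 194977) = -429/(-447310) + 82854/(234614 - 194977) = -429*(-1/447310) + 82854/39637 = 429/447310 + 82854*(1/39637) = 429/447310 + 82854/39637 = 37078427013/17730026470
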